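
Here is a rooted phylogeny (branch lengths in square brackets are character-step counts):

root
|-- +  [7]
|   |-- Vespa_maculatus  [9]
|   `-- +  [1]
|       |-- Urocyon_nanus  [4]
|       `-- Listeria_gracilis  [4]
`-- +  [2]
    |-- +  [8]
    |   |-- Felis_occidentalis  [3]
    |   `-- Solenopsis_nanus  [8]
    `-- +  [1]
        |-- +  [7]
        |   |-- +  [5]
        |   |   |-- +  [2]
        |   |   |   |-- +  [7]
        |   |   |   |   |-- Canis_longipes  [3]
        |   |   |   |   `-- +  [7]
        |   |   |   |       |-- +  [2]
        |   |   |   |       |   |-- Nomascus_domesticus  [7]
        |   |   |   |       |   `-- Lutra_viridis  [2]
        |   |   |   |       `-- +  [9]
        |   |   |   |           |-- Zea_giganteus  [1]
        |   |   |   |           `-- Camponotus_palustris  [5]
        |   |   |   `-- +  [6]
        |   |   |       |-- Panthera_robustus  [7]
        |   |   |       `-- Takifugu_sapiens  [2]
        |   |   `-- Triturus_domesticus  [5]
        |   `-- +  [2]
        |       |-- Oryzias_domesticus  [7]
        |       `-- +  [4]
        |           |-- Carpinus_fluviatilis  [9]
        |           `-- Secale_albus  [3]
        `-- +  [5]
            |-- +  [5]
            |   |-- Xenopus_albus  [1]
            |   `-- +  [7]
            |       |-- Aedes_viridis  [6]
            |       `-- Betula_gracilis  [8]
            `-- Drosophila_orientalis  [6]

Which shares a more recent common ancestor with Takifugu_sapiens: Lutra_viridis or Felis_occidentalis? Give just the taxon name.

The MRCA of Takifugu_sapiens and Lutra_viridis subtends ((Canis_longipes,((Nomascus_domesticus,Lutra_viridis),(Zea_giganteus,Camponotus_palustris))),(Panthera_robustus,Takifugu_sapiens)) (7 taxa).
The MRCA of Takifugu_sapiens and Felis_occidentalis subtends ((Felis_occidentalis,Solenopsis_nanus),(((((Canis_longipes,((Nomascus_domesticus,Lutra_viridis),(Zea_giganteus,Camponotus_palustris))),(Panthera_robustus,Takifugu_sapiens)),Triturus_domesticus),(Oryzias_domesticus,(Carpinus_fluviatilis,Secale_albus))),((Xenopus_albus,(Aedes_viridis,Betula_gracilis)),Drosophila_orientalis))) (17 taxa).
The first is nested inside the second, so Takifugu_sapiens shares a more recent common ancestor with Lutra_viridis.

Lutra_viridis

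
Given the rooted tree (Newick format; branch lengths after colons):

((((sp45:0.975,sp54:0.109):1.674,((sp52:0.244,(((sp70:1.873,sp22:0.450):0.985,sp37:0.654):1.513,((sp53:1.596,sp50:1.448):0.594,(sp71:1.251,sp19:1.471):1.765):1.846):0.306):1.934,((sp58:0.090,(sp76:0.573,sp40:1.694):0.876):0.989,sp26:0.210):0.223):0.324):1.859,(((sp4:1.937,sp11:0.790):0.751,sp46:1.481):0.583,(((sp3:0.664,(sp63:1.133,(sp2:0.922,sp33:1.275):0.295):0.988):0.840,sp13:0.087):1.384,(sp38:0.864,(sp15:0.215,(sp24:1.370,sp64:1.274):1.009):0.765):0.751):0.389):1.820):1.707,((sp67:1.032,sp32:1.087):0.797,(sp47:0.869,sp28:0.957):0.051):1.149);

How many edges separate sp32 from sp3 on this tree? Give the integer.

The MRCA of sp32 and sp3 is the root of the tree.
From sp32 up to that node: 3 branches. From sp3 up to the same node: 6 branches. Total: 3 + 6 = 9.

9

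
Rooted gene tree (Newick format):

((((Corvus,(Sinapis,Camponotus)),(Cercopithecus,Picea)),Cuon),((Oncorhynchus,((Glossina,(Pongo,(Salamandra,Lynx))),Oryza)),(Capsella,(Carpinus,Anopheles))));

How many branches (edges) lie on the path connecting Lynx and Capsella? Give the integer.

8

The MRCA of Lynx and Capsella is the node subtending ((Oncorhynchus,((Glossina,(Pongo,(Salamandra,Lynx))),Oryza)),(Capsella,(Carpinus,Anopheles))).
From Lynx up to that node: 6 branches. From Capsella up to the same node: 2 branches. Total: 6 + 2 = 8.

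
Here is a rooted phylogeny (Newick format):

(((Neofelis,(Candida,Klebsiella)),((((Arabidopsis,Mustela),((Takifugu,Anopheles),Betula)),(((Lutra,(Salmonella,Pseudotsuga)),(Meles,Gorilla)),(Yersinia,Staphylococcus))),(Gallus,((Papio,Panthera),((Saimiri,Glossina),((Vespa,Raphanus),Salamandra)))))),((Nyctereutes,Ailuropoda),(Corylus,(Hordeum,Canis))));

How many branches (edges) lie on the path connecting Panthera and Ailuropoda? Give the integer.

9

The MRCA of Panthera and Ailuropoda is the root of the tree.
From Panthera up to that node: 6 branches. From Ailuropoda up to the same node: 3 branches. Total: 6 + 3 = 9.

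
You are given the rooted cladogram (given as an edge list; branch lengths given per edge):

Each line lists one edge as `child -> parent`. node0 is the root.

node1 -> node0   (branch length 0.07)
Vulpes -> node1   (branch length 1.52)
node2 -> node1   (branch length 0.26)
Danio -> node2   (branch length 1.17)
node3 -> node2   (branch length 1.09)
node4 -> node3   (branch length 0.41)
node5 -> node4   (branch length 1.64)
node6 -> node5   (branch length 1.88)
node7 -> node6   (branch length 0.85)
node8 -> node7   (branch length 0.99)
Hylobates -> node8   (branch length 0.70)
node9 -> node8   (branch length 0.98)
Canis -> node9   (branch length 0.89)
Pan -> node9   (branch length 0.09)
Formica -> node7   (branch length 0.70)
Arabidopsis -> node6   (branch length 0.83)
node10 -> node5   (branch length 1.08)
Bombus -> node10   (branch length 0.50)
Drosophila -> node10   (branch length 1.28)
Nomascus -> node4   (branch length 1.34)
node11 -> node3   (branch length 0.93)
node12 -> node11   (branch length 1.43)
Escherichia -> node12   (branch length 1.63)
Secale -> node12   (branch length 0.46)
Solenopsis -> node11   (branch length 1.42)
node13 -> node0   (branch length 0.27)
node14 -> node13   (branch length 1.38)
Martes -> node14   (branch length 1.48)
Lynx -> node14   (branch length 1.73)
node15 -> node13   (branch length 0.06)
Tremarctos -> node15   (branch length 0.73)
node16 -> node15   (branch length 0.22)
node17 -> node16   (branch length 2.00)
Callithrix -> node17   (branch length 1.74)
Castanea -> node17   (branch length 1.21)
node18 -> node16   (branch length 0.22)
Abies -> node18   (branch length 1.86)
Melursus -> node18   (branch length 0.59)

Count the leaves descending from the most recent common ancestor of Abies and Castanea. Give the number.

The MRCA of Abies and Castanea is the node subtending ((Callithrix,Castanea),(Abies,Melursus)).
That clade contains 4 terminal taxa: Abies, Callithrix, Castanea, Melursus.

4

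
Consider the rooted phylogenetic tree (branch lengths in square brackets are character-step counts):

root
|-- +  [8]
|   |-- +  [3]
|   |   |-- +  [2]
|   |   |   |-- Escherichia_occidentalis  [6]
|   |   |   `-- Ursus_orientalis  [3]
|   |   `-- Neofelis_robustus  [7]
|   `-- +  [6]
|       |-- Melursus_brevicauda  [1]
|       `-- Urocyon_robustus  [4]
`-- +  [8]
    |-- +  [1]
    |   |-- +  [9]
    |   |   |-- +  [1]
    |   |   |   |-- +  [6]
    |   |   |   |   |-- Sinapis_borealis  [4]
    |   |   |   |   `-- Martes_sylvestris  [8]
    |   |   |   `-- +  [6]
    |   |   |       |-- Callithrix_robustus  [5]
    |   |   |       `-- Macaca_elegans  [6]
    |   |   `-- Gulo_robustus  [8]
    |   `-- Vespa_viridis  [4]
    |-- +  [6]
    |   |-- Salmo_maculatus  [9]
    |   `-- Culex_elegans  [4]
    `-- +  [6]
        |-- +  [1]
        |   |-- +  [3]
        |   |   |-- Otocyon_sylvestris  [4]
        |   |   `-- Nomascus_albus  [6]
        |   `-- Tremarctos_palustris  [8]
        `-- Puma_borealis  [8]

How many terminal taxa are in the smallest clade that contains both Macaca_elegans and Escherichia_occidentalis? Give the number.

17

The MRCA of Macaca_elegans and Escherichia_occidentalis is the root, so the clade is the entire tree.
That clade contains 17 terminal taxa: Callithrix_robustus, Culex_elegans, Escherichia_occidentalis, Gulo_robustus, Macaca_elegans, Martes_sylvestris, Melursus_brevicauda, Neofelis_robustus, Nomascus_albus, Otocyon_sylvestris, Puma_borealis, Salmo_maculatus, Sinapis_borealis, Tremarctos_palustris, Urocyon_robustus, Ursus_orientalis, Vespa_viridis.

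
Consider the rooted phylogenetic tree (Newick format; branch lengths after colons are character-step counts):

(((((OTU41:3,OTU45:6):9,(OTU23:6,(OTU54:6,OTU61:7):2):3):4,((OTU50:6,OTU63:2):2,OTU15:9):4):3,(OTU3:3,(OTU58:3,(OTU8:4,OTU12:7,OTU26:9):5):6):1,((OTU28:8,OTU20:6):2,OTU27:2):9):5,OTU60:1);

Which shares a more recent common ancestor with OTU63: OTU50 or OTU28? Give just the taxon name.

OTU50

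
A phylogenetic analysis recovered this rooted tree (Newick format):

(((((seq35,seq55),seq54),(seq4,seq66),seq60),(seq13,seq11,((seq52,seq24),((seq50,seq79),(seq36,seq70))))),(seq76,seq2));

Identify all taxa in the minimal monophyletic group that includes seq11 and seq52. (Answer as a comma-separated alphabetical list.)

Tracing seq11: it sits inside (seq13,seq11,((seq52,seq24),((seq50,seq79),(seq36,seq70)))).
Tracing seq52: it sits inside (seq52,seq24).
The smallest clade enclosing both is (seq13,seq11,((seq52,seq24),((seq50,seq79),(seq36,seq70)))); the answer is its 8 terminal taxa in alphabetical order.

seq11, seq13, seq24, seq36, seq50, seq52, seq70, seq79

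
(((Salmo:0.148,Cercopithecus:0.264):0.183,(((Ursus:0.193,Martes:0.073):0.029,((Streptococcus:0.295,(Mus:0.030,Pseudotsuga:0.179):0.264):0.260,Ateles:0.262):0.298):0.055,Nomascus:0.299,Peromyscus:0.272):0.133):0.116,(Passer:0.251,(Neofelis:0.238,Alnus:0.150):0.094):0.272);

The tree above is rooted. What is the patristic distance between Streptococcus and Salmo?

The path runs Streptococcus → … → MRCA → … → Salmo; the MRCA is the node subtending ((Salmo,Cercopithecus),(((Ursus,Martes),((Streptococcus,(Mus,Pseudotsuga)),Ateles)),Nomascus,Peromyscus)).
Branch lengths along that path: 0.295 + 0.260 + 0.298 + 0.055 + 0.133 + 0.183 + 0.148 = 1.372.

1.372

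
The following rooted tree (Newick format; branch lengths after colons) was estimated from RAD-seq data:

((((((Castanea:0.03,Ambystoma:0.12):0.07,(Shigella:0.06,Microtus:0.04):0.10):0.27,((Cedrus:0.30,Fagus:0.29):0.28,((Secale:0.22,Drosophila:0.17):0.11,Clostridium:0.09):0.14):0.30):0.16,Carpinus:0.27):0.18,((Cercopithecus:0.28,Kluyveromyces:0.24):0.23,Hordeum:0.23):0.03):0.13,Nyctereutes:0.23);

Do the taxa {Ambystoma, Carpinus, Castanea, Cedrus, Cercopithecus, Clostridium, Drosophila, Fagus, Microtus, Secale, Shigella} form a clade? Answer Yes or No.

The MRCA of the listed taxa subtends (((((Castanea,Ambystoma),(Shigella,Microtus)),((Cedrus,Fagus),((Secale,Drosophila),Clostridium))),Carpinus),((Cercopithecus,Kluyveromyces),Hordeum)).
That clade also contains Hordeum, Kluyveromyces, which are not in the proposed group, so the group is not monophyletic.

No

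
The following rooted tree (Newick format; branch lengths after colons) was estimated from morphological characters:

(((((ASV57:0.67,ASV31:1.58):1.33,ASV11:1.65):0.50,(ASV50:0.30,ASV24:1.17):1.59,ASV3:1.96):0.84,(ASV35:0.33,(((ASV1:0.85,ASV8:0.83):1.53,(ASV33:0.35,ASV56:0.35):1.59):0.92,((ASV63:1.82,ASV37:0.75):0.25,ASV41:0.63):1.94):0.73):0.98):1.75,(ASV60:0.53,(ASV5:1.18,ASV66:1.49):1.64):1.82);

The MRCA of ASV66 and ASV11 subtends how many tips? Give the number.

17

The MRCA of ASV66 and ASV11 is the root, so the clade is the entire tree.
That clade contains 17 terminal taxa: ASV1, ASV11, ASV24, ASV3, ASV31, ASV33, ASV35, ASV37, ASV41, ASV5, ASV50, ASV56, ASV57, ASV60, ASV63, ASV66, ASV8.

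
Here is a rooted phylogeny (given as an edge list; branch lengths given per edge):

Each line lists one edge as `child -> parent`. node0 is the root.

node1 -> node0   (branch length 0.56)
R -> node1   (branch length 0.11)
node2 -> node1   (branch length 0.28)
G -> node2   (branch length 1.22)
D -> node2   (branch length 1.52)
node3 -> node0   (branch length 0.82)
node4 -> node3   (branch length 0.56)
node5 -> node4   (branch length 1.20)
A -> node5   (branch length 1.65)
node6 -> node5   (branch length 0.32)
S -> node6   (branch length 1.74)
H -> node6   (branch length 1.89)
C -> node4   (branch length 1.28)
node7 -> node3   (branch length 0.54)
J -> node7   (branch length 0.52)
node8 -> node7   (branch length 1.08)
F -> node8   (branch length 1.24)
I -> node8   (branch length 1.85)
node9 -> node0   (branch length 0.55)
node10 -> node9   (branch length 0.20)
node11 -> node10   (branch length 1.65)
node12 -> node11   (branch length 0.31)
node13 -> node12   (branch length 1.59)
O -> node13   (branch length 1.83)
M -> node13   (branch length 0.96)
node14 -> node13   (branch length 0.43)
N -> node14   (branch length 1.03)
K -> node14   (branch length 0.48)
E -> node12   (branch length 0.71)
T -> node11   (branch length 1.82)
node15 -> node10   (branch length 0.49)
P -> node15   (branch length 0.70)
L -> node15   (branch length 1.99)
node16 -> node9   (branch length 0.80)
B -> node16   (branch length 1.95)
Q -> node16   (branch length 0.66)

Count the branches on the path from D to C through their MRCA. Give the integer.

6

The MRCA of D and C is the root of the tree.
From D up to that node: 3 branches. From C up to the same node: 3 branches. Total: 3 + 3 = 6.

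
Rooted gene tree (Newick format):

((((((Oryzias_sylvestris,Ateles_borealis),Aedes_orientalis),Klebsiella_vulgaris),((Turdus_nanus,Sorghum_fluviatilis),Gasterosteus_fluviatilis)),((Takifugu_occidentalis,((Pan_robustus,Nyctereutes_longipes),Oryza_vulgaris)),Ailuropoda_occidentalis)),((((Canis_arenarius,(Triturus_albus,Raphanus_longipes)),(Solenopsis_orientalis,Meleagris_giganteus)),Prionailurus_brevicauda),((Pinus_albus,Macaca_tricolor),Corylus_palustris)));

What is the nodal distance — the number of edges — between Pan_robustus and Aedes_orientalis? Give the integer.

9

The MRCA of Pan_robustus and Aedes_orientalis is the node subtending (((((Oryzias_sylvestris,Ateles_borealis),Aedes_orientalis),Klebsiella_vulgaris),((Turdus_nanus,Sorghum_fluviatilis),Gasterosteus_fluviatilis)),((Takifugu_occidentalis,((Pan_robustus,Nyctereutes_longipes),Oryza_vulgaris)),Ailuropoda_occidentalis)).
From Pan_robustus up to that node: 5 branches. From Aedes_orientalis up to the same node: 4 branches. Total: 5 + 4 = 9.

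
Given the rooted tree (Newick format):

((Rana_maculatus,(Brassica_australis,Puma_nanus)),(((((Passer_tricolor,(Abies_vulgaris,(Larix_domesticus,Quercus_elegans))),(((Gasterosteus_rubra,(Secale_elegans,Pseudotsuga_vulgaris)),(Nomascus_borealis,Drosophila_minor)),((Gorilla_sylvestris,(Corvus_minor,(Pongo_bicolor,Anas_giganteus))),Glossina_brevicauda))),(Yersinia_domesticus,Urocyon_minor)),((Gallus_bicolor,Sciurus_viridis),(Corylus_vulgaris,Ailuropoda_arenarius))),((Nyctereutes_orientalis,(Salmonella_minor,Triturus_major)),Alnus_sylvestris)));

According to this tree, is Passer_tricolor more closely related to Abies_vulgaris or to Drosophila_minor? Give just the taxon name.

Abies_vulgaris

The MRCA of Passer_tricolor and Abies_vulgaris subtends (Passer_tricolor,(Abies_vulgaris,(Larix_domesticus,Quercus_elegans))) (4 taxa).
The MRCA of Passer_tricolor and Drosophila_minor subtends ((Passer_tricolor,(Abies_vulgaris,(Larix_domesticus,Quercus_elegans))),(((Gasterosteus_rubra,(Secale_elegans,Pseudotsuga_vulgaris)),(Nomascus_borealis,Drosophila_minor)),((Gorilla_sylvestris,(Corvus_minor,(Pongo_bicolor,Anas_giganteus))),Glossina_brevicauda))) (14 taxa).
The first is nested inside the second, so Passer_tricolor shares a more recent common ancestor with Abies_vulgaris.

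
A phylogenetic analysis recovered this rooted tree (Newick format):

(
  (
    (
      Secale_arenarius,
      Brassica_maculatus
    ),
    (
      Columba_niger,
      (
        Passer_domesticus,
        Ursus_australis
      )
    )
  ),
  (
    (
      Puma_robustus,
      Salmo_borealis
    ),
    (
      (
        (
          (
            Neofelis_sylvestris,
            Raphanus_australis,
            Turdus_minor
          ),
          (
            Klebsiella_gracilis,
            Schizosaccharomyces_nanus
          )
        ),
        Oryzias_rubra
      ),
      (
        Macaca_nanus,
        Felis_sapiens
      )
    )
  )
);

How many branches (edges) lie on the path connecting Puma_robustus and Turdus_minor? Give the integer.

7

The MRCA of Puma_robustus and Turdus_minor is the node subtending ((Puma_robustus,Salmo_borealis),((((Neofelis_sylvestris,Raphanus_australis,Turdus_minor),(Klebsiella_gracilis,Schizosaccharomyces_nanus)),Oryzias_rubra),(Macaca_nanus,Felis_sapiens))).
From Puma_robustus up to that node: 2 branches. From Turdus_minor up to the same node: 5 branches. Total: 2 + 5 = 7.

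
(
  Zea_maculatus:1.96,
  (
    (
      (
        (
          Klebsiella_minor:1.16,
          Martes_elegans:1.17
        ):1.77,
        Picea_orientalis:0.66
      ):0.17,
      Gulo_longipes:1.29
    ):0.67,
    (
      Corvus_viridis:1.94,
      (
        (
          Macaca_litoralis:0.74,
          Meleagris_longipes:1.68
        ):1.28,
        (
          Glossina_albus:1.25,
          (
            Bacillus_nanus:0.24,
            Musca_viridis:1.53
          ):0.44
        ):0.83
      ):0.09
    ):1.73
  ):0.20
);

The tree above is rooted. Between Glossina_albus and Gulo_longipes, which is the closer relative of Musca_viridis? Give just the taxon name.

The MRCA of Musca_viridis and Glossina_albus subtends (Glossina_albus,(Bacillus_nanus,Musca_viridis)) (3 taxa).
The MRCA of Musca_viridis and Gulo_longipes subtends ((((Klebsiella_minor,Martes_elegans),Picea_orientalis),Gulo_longipes),(Corvus_viridis,((Macaca_litoralis,Meleagris_longipes),(Glossina_albus,(Bacillus_nanus,Musca_viridis))))) (10 taxa).
The first is nested inside the second, so Musca_viridis shares a more recent common ancestor with Glossina_albus.

Glossina_albus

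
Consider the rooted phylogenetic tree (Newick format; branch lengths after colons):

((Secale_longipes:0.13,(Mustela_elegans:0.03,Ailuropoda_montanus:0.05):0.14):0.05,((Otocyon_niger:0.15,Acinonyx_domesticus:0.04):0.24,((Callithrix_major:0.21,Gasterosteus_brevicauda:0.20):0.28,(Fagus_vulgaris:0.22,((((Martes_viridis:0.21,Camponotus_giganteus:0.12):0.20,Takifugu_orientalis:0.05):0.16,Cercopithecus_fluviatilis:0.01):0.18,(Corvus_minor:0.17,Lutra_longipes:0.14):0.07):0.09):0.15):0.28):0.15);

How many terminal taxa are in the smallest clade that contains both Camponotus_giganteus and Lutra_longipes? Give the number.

6

The MRCA of Camponotus_giganteus and Lutra_longipes is the node subtending ((((Martes_viridis,Camponotus_giganteus),Takifugu_orientalis),Cercopithecus_fluviatilis),(Corvus_minor,Lutra_longipes)).
That clade contains 6 terminal taxa: Camponotus_giganteus, Cercopithecus_fluviatilis, Corvus_minor, Lutra_longipes, Martes_viridis, Takifugu_orientalis.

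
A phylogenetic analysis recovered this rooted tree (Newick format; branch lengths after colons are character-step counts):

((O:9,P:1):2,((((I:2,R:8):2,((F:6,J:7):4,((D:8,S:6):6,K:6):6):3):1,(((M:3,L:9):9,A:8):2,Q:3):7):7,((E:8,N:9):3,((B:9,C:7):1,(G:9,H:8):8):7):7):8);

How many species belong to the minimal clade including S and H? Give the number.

The MRCA of S and H is the node subtending ((((I,R),((F,J),((D,S),K))),(((M,L),A),Q)),((E,N),((B,C),(G,H)))).
That clade contains 17 terminal taxa: A, B, C, D, E, F, G, H, I, J, K, L, M, N, Q, R, S.

17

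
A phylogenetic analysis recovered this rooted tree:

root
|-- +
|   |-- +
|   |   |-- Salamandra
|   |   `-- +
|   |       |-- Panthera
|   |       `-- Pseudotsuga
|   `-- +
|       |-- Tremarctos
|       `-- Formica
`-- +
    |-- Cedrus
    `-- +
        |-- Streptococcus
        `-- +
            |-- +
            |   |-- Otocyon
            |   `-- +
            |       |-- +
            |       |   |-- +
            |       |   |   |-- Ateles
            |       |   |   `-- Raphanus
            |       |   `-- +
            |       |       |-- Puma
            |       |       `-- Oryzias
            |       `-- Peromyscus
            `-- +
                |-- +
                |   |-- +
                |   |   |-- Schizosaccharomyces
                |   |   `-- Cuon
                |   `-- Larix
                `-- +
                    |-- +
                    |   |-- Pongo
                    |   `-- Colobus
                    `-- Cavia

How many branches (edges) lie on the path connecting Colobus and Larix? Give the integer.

5

The MRCA of Colobus and Larix is the node subtending (((Schizosaccharomyces,Cuon),Larix),((Pongo,Colobus),Cavia)).
From Colobus up to that node: 3 branches. From Larix up to the same node: 2 branches. Total: 3 + 2 = 5.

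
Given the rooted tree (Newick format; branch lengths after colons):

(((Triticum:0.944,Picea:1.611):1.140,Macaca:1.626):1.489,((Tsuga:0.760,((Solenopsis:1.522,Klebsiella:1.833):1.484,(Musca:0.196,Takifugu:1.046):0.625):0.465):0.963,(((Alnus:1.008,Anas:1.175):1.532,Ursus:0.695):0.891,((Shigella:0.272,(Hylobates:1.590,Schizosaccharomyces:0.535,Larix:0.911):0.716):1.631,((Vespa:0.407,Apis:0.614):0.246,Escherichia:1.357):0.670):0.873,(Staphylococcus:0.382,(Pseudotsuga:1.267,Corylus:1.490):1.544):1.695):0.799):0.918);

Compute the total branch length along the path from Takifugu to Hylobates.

8.708

The path runs Takifugu → … → MRCA → … → Hylobates; the MRCA is the node subtending ((Tsuga,((Solenopsis,Klebsiella),(Musca,Takifugu))),(((Alnus,Anas),Ursus),((Shigella,(Hylobates,Schizosaccharomyces,Larix)),((Vespa,Apis),Escherichia)),(Staphylococcus,(Pseudotsuga,Corylus)))).
Branch lengths along that path: 1.046 + 0.625 + 0.465 + 0.963 + 0.799 + 0.873 + 1.631 + 0.716 + 1.590 = 8.708.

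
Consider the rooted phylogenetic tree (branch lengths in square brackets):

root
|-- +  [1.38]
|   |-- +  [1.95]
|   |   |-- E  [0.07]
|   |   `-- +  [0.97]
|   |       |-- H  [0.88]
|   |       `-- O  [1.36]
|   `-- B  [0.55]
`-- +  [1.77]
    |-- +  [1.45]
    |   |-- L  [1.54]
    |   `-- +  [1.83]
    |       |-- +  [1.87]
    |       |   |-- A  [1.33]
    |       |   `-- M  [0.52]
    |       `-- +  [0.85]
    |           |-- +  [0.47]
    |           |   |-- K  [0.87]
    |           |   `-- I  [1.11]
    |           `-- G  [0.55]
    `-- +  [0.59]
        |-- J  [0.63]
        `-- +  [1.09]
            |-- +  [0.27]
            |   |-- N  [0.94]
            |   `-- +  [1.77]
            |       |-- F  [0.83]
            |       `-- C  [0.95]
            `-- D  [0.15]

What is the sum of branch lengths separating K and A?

5.39

The path runs K → … → MRCA → … → A; the MRCA is the node subtending ((A,M),((K,I),G)).
Branch lengths along that path: 0.87 + 0.47 + 0.85 + 1.87 + 1.33 = 5.39.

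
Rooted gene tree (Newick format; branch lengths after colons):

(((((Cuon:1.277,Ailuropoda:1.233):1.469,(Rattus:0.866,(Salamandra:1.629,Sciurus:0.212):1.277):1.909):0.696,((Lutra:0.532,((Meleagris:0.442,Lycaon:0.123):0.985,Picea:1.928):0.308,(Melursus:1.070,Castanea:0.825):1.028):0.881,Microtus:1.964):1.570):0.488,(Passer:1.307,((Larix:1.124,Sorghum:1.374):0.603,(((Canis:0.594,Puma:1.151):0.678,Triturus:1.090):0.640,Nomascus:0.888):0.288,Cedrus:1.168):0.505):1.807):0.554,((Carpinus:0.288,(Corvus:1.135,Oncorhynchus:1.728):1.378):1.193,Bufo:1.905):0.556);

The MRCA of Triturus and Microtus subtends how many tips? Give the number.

20

The MRCA of Triturus and Microtus is the node subtending ((((Cuon,Ailuropoda),(Rattus,(Salamandra,Sciurus))),((Lutra,((Meleagris,Lycaon),Picea),(Melursus,Castanea)),Microtus)),(Passer,((Larix,Sorghum),(((Canis,Puma),Triturus),Nomascus),Cedrus))).
That clade contains 20 terminal taxa: Ailuropoda, Canis, Castanea, Cedrus, Cuon, Larix, Lutra, Lycaon, Meleagris, Melursus, Microtus, Nomascus, Passer, Picea, Puma, Rattus, Salamandra, Sciurus, Sorghum, Triturus.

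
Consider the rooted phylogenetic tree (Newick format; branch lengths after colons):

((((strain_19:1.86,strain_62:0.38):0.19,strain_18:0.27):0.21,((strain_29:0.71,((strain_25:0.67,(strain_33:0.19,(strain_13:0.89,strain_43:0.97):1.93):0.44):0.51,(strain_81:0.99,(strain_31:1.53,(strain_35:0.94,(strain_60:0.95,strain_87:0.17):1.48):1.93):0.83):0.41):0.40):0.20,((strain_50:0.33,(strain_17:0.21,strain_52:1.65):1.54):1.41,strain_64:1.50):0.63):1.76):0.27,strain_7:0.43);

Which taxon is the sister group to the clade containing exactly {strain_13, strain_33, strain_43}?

The clade containing exactly {strain_13, strain_33, strain_43} attaches to the tree at the node subtending (strain_25,(strain_33,(strain_13,strain_43))).
The other lineage descending from that same node — the sister group — is the single tip strain_25.

strain_25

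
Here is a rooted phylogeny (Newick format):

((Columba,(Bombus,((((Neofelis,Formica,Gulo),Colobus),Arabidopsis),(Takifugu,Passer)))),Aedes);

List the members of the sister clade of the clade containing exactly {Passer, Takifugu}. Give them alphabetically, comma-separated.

Arabidopsis, Colobus, Formica, Gulo, Neofelis

The clade containing exactly {Passer, Takifugu} attaches to the tree at the node subtending ((((Neofelis,Formica,Gulo),Colobus),Arabidopsis),(Takifugu,Passer)).
The other lineage descending from that same node — the sister group — is (((Neofelis,Formica,Gulo),Colobus),Arabidopsis); its 5 tips in alphabetical order are the answer.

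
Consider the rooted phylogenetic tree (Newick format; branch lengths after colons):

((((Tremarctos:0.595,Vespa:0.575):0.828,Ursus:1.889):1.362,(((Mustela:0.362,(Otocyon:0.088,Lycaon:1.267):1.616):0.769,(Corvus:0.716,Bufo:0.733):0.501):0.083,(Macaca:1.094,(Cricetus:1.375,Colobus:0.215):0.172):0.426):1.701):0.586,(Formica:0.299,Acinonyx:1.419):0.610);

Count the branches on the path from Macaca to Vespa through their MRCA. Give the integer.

6

The MRCA of Macaca and Vespa is the node subtending (((Tremarctos,Vespa),Ursus),(((Mustela,(Otocyon,Lycaon)),(Corvus,Bufo)),(Macaca,(Cricetus,Colobus)))).
From Macaca up to that node: 3 branches. From Vespa up to the same node: 3 branches. Total: 3 + 3 = 6.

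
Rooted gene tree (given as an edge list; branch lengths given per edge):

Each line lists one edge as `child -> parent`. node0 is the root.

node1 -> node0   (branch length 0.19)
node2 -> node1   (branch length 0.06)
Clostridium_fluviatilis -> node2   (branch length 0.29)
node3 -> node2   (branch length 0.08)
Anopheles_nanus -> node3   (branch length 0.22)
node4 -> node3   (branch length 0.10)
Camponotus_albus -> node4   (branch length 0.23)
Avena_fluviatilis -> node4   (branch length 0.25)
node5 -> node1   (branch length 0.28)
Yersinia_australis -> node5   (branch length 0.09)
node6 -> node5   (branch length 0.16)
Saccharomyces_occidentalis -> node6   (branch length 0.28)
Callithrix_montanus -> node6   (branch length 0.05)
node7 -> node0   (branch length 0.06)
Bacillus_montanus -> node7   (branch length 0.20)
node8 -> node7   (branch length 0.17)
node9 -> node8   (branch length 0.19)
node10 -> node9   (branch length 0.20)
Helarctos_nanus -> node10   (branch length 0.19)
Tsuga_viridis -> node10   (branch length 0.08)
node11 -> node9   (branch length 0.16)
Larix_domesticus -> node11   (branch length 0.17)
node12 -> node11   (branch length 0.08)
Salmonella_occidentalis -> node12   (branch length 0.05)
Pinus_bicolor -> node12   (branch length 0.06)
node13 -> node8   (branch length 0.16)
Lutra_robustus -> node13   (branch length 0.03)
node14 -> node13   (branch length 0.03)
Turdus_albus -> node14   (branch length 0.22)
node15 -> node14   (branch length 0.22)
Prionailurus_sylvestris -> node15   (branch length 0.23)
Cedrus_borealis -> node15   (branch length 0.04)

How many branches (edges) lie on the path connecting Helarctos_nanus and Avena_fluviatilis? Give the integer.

The MRCA of Helarctos_nanus and Avena_fluviatilis is the root of the tree.
From Helarctos_nanus up to that node: 5 branches. From Avena_fluviatilis up to the same node: 5 branches. Total: 5 + 5 = 10.

10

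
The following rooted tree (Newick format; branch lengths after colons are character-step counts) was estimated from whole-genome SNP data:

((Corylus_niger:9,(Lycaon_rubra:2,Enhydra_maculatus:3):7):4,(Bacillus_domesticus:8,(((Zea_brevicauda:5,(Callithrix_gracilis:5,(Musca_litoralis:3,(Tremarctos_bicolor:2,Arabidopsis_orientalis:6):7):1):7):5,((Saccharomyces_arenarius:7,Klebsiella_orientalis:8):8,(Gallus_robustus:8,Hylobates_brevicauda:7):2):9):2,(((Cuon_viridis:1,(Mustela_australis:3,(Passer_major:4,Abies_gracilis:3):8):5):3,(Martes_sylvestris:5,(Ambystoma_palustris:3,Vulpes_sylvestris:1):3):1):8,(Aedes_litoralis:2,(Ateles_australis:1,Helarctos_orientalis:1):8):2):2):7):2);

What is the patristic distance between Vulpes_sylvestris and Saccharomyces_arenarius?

41

The path runs Vulpes_sylvestris → … → MRCA → … → Saccharomyces_arenarius; the MRCA is the node subtending (((Zea_brevicauda,(Callithrix_gracilis,(Musca_litoralis,(Tremarctos_bicolor,Arabidopsis_orientalis)))),((Saccharomyces_arenarius,Klebsiella_orientalis),(Gallus_robustus,Hylobates_brevicauda))),(((Cuon_viridis,(Mustela_australis,(Passer_major,Abies_gracilis))),(Martes_sylvestris,(Ambystoma_palustris,Vulpes_sylvestris))),(Aedes_litoralis,(Ateles_australis,Helarctos_orientalis)))).
Branch lengths along that path: 1 + 3 + 1 + 8 + 2 + 2 + 9 + 8 + 7 = 41.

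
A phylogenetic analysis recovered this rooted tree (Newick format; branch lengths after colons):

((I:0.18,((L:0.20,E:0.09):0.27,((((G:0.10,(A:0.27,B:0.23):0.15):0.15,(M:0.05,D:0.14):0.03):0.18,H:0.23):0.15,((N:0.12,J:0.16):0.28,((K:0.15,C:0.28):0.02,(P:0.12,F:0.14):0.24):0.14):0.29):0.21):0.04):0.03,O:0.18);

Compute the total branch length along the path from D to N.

The path runs D → … → MRCA → … → N; the MRCA is the node subtending ((((G,(A,B)),(M,D)),H),((N,J),((K,C),(P,F)))).
Branch lengths along that path: 0.14 + 0.03 + 0.18 + 0.15 + 0.29 + 0.28 + 0.12 = 1.19.

1.19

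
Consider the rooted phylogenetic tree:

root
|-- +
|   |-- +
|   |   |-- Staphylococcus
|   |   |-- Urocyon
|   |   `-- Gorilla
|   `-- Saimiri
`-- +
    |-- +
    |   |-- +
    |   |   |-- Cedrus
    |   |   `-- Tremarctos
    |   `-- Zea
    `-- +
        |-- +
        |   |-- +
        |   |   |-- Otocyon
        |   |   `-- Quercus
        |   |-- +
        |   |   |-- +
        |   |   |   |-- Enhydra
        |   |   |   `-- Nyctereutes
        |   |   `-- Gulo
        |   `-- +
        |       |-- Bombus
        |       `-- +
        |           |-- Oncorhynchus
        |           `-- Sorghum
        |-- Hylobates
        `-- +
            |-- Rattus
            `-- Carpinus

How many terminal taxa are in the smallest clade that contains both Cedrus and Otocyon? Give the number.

The MRCA of Cedrus and Otocyon is the node subtending (((Cedrus,Tremarctos),Zea),(((Otocyon,Quercus),((Enhydra,Nyctereutes),Gulo),(Bombus,(Oncorhynchus,Sorghum))),Hylobates,(Rattus,Carpinus))).
That clade contains 14 terminal taxa: Bombus, Carpinus, Cedrus, Enhydra, Gulo, Hylobates, Nyctereutes, Oncorhynchus, Otocyon, Quercus, Rattus, Sorghum, Tremarctos, Zea.

14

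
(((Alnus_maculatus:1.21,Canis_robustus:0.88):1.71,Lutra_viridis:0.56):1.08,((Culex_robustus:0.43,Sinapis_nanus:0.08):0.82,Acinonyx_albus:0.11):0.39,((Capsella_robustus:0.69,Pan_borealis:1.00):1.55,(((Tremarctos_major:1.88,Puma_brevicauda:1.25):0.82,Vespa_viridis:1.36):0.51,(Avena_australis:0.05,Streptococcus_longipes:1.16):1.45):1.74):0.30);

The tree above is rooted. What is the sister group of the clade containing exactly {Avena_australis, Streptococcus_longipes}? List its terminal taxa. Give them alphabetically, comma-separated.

Puma_brevicauda, Tremarctos_major, Vespa_viridis

The clade containing exactly {Avena_australis, Streptococcus_longipes} attaches to the tree at the node subtending (((Tremarctos_major,Puma_brevicauda),Vespa_viridis),(Avena_australis,Streptococcus_longipes)).
The other lineage descending from that same node — the sister group — is ((Tremarctos_major,Puma_brevicauda),Vespa_viridis); its 3 tips in alphabetical order are the answer.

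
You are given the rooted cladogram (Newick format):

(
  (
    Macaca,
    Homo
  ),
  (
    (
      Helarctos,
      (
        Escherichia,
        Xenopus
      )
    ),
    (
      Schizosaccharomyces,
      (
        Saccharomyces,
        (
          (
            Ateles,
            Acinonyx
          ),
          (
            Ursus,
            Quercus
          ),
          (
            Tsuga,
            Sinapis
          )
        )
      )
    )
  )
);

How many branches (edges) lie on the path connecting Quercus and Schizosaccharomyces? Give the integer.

The MRCA of Quercus and Schizosaccharomyces is the node subtending (Schizosaccharomyces,(Saccharomyces,((Ateles,Acinonyx),(Ursus,Quercus),(Tsuga,Sinapis)))).
From Quercus up to that node: 4 branches. From Schizosaccharomyces up to the same node: 1 branch. Total: 4 + 1 = 5.

5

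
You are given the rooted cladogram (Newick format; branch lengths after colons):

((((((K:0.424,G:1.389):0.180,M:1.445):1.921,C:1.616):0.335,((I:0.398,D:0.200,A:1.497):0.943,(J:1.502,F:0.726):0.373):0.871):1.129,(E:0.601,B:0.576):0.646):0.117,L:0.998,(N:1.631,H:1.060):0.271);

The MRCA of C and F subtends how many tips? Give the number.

9

The MRCA of C and F is the node subtending ((((K,G),M),C),((I,D,A),(J,F))).
That clade contains 9 terminal taxa: A, C, D, F, G, I, J, K, M.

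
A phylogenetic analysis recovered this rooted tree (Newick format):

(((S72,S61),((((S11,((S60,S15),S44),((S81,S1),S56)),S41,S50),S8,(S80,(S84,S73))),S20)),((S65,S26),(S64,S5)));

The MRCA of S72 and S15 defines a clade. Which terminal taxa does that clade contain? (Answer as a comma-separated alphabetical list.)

Tracing S72: it sits inside (S72,S61).
Tracing S15: it sits inside (S60,S15).
The smallest clade enclosing both is ((S72,S61),((((S11,((S60,S15),S44),((S81,S1),S56)),S41,S50),S8,(S80,(S84,S73))),S20)); the answer is its 16 terminal taxa in alphabetical order.

S1, S11, S15, S20, S41, S44, S50, S56, S60, S61, S72, S73, S8, S80, S81, S84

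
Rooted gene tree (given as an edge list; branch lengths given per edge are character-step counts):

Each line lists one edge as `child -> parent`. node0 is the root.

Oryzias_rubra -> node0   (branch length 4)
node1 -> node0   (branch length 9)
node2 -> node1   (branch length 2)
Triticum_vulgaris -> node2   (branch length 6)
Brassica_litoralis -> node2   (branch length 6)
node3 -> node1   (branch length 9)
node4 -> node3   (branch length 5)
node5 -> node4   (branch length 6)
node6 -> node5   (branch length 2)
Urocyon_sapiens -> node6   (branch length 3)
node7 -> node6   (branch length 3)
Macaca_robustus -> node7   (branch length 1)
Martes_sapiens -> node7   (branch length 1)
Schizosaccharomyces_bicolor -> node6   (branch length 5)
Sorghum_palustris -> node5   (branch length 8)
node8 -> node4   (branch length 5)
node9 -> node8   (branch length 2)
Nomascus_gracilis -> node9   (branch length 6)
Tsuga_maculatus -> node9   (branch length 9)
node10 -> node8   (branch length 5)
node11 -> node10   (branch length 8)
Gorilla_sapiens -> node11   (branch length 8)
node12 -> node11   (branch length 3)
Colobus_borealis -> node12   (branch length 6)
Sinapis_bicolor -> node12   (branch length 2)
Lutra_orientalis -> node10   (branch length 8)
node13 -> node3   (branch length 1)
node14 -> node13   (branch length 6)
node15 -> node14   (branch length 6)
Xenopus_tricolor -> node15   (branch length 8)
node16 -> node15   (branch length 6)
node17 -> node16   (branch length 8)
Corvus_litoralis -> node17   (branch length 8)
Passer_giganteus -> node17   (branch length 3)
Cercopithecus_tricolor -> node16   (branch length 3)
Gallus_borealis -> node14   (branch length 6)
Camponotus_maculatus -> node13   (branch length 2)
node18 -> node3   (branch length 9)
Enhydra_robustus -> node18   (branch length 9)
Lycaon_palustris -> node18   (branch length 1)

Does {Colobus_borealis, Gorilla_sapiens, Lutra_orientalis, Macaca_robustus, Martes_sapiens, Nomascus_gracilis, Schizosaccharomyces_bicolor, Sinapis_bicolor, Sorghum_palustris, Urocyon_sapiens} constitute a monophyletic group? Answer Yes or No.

No

The MRCA of the listed taxa subtends (((Urocyon_sapiens,(Macaca_robustus,Martes_sapiens),Schizosaccharomyces_bicolor),Sorghum_palustris),((Nomascus_gracilis,Tsuga_maculatus),((Gorilla_sapiens,(Colobus_borealis,Sinapis_bicolor)),Lutra_orientalis))).
That clade also contains Tsuga_maculatus, which is not in the proposed group, so the group is not monophyletic.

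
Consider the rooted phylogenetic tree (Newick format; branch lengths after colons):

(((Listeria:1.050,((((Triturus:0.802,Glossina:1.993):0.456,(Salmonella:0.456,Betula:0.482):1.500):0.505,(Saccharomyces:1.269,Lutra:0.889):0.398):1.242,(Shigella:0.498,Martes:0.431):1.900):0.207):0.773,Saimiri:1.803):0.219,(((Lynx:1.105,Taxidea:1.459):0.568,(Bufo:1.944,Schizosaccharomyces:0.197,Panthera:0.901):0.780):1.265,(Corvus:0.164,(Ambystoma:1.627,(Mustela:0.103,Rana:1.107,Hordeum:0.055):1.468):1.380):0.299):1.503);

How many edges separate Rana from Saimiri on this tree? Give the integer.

7

The MRCA of Rana and Saimiri is the root of the tree.
From Rana up to that node: 5 branches. From Saimiri up to the same node: 2 branches. Total: 5 + 2 = 7.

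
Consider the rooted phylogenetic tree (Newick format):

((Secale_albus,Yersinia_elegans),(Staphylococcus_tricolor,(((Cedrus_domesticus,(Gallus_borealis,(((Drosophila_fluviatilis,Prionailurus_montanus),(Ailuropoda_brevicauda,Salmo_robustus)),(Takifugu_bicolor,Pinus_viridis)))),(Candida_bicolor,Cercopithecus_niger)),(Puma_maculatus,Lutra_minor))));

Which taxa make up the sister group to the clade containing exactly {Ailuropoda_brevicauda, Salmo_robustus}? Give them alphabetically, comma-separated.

Drosophila_fluviatilis, Prionailurus_montanus

The clade containing exactly {Ailuropoda_brevicauda, Salmo_robustus} attaches to the tree at the node subtending ((Drosophila_fluviatilis,Prionailurus_montanus),(Ailuropoda_brevicauda,Salmo_robustus)).
The other lineage descending from that same node — the sister group — is (Drosophila_fluviatilis,Prionailurus_montanus); its 2 tips in alphabetical order are the answer.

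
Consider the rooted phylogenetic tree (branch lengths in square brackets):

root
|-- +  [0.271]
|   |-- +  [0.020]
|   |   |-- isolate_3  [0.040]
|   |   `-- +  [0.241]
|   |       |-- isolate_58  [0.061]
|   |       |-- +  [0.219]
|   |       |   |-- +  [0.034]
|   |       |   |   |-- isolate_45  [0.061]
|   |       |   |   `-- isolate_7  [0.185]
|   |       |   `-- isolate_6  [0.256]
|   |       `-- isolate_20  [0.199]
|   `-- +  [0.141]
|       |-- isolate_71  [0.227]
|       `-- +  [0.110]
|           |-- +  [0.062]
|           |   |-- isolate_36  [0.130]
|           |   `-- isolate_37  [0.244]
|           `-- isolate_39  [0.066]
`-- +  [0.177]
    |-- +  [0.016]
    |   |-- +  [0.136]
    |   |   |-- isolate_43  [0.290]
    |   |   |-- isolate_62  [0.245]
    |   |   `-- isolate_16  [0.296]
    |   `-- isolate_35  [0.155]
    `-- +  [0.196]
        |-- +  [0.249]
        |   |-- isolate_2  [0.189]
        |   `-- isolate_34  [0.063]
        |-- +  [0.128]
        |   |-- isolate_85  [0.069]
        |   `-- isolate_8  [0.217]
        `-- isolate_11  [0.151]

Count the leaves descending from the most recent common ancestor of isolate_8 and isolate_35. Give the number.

9

The MRCA of isolate_8 and isolate_35 is the node subtending (((isolate_43,isolate_62,isolate_16),isolate_35),((isolate_2,isolate_34),(isolate_85,isolate_8),isolate_11)).
That clade contains 9 terminal taxa: isolate_11, isolate_16, isolate_2, isolate_34, isolate_35, isolate_43, isolate_62, isolate_8, isolate_85.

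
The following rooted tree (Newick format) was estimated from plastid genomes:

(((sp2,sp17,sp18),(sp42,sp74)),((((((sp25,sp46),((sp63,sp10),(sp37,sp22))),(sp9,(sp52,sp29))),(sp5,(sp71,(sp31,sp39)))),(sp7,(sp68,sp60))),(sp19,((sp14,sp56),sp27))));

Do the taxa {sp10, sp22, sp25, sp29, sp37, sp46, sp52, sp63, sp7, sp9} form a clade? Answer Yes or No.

No

The MRCA of the listed taxa subtends (((((sp25,sp46),((sp63,sp10),(sp37,sp22))),(sp9,(sp52,sp29))),(sp5,(sp71,(sp31,sp39)))),(sp7,(sp68,sp60))).
That clade also contains sp31, sp39, sp5, sp60, sp68, sp71, which are not in the proposed group, so the group is not monophyletic.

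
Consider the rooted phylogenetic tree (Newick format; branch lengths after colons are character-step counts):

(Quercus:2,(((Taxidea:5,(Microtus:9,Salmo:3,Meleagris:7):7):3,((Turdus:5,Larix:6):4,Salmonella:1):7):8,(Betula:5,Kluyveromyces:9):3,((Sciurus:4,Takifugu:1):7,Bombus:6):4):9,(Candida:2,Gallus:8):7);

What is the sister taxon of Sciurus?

Sciurus attaches to the tree at the node subtending (Sciurus,Takifugu).
The other lineage descending from that same node — the sister group — is the single tip Takifugu.

Takifugu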